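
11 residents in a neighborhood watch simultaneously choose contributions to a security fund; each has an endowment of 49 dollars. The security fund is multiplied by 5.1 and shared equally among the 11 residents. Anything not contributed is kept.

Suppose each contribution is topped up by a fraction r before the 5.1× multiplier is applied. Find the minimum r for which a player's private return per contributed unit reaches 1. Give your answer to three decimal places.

With matching at rate r, one contributed unit becomes (1 + r) in the security fund and returns 5.1 × (1 + r) / 11 to the contributor.
Setting this equal to 1: 1 + r = 11/5.1 = 2.1569.
So the minimum matching rate is r = 2.1569 − 1 = 1.157.

1.157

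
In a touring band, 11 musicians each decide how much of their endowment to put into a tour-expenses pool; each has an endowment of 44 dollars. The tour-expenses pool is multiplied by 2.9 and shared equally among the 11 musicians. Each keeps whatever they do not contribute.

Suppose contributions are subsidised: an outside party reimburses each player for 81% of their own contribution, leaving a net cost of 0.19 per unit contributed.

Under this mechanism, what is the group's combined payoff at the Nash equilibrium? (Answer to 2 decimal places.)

With the mechanism, a contributed unit returns (2.9/11) / 0.19 = 1.3876 per unit of net cost to the contributor — now above 1 — so contributing fully is weakly dominant for every player.
At the Nash equilibrium everyone contributes 44. Group total payoff = 11 × (44 × 0.81 + 2.9 × 44) = 1795.64.

1795.64 dollars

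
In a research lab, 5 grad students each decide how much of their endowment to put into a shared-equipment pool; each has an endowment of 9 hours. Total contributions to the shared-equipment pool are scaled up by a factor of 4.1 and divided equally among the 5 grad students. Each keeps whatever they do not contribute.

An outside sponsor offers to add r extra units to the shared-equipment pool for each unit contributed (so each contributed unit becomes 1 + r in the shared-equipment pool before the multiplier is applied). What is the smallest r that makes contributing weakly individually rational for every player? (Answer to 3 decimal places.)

With matching at rate r, one contributed unit becomes (1 + r) in the shared-equipment pool and returns 4.1 × (1 + r) / 5 to the contributor.
Setting this equal to 1: 1 + r = 5/4.1 = 1.2195.
So the minimum matching rate is r = 1.2195 − 1 = 0.220.

0.220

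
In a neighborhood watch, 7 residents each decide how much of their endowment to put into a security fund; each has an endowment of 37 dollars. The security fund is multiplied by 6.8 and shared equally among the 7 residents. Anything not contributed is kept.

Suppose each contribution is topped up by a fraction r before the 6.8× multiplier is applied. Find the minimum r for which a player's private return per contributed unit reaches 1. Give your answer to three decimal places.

With matching at rate r, one contributed unit becomes (1 + r) in the security fund and returns 6.8 × (1 + r) / 7 to the contributor.
Setting this equal to 1: 1 + r = 7/6.8 = 1.0294.
So the minimum matching rate is r = 1.0294 − 1 = 0.029.

0.029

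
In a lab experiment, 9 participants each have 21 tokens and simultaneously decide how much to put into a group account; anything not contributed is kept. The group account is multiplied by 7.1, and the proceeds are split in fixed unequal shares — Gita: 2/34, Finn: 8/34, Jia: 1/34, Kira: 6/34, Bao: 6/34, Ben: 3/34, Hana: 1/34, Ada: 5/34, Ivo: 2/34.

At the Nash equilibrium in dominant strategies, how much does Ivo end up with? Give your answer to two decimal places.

A player with share s gets back 7.1·s per unit contributed, so full contribution is dominant for anyone with s > 1/7.1 = 0.1408 and zero contribution is dominant for anyone below.
The shares above 0.1408 belong to Finn, Kira, Bao and Ada, contributing 21 each; the remaining 5 contribute 0. Total contributed: 84.
Ivo keeps 21 and receives 7.1 × 84 × 2/34 = 35.08 from the group account, for a payoff of 56.08.

56.08 tokens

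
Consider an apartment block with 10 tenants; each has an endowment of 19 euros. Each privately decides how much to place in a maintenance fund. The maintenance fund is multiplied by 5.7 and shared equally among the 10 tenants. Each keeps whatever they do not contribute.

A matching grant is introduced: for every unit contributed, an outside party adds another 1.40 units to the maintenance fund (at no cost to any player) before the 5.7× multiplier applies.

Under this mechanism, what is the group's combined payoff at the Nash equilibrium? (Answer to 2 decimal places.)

Under the mechanism each unit contributed yields 5.7 × 2.40 / 10 = 1.3680 back to its contributor per unit of net cost, which exceeds 1, making full contribution the dominant choice for everyone.
At the Nash equilibrium everyone contributes 19. Group total payoff = 5.7 × 2.40 × 190 = 2599.20.

2599.20 euros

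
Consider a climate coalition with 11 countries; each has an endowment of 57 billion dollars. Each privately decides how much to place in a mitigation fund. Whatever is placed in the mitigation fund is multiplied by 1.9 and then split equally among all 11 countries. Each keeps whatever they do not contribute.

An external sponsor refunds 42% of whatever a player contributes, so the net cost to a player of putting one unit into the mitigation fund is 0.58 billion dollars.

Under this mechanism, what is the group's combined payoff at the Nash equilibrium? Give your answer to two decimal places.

Even with the mechanism, each unit contributed returns only (1.9/11) / 0.58 = 0.2978 per unit of net cost, so contributing nothing is still dominant.
At the Nash equilibrium no one contributes; group total payoff = 11 × 57 = 627.

627.00 billion dollars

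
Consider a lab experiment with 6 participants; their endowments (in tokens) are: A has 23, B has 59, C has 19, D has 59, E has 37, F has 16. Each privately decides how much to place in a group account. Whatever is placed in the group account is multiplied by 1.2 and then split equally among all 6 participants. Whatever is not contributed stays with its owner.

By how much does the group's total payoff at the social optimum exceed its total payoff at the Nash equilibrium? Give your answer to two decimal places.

42.60 tokens

The private return per contributed unit is 1.2/6 = 0.2000 < 1 for every player regardless of endowment, so the Nash equilibrium is zero contribution and the group total is Σ E_j = 23 + 59 + 19 + 59 + 37 + 16 = 213.
Each contributed unit returns 1.200 to the group, so the social optimum is full contribution by everyone: group total = 1.200 × 213 = 255.60.
Efficiency loss = (1.200 − 1) × 213 = 42.60.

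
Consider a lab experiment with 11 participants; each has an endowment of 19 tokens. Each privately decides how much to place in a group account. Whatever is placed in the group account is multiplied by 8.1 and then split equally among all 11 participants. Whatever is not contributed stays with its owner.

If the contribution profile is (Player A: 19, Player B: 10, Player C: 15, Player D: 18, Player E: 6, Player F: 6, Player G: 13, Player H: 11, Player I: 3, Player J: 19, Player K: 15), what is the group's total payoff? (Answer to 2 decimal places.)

1167.50 tokens

Total contributed: 19 + 10 + 15 + 18 + 6 + 6 + 13 + 11 + 3 + 19 + 15 = 135; total kept: 11 × 19 − 135 = 74.
The group account pays out 8.1 × 135 = 1093.50 in aggregate.
Group total = 74 + 1093.50 = 1167.50.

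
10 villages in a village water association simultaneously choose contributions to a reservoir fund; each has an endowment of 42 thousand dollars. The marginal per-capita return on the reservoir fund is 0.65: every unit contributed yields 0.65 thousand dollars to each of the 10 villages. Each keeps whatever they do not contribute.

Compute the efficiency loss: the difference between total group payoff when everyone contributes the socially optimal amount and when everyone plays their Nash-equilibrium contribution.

The private return per contributed unit is 0.65 < 1, so contributing 0 is dominant for every player. At the Nash equilibrium everyone keeps their 42, and the group total is 10 × 42 = 420.
Each contributed unit returns 6.500 to the group as a whole (0.65 to each of 10 players), which exceeds 1, so the social optimum is full contribution: group total = 6.500 × 420 = 2730.00.
Efficiency loss = 2730.00 − 420 = 2310.00.

2310.00 thousand dollars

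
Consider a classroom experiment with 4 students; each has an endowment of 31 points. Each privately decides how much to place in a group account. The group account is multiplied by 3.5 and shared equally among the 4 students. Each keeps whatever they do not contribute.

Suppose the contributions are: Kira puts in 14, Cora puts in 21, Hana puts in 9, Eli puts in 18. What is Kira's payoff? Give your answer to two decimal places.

Total contributed: 14 + 21 + 9 + 18 = 62.
Each receives 3.5 × 62 / 4 = 54.25 from the group account.
Kira keeps 31 − 14 = 17, so Kira's payoff is 17 + 54.25 = 71.25.

71.25 points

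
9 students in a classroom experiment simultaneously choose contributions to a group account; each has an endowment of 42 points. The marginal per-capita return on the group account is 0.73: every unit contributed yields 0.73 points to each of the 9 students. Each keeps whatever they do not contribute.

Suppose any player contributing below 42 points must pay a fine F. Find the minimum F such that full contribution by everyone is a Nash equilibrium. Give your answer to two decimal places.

Given the others contribute fully, the best deviation is to contribute 0 (any partial contribution still incurs the fine and gives up units whose private return 0.73 is below 1).
Deviating from 42 to 0 saves 42 points but forfeits the deviator's share of the drop in the group account: 0.73 × 42 = 30.66.
So the deviation gain is 42 − 30.66 = 11.34, and the fine must be at least 11.34 points to wipe it out.

11.34 points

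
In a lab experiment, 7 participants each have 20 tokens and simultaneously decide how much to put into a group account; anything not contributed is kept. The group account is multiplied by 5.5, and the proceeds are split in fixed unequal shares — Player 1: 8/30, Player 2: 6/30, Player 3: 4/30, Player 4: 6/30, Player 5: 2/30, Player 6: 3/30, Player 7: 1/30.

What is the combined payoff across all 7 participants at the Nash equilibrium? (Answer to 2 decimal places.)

A player with share s gets back 5.5·s per unit contributed, so full contribution is dominant for anyone with s > 1/5.5 = 0.1818 and zero contribution is dominant for anyone below.
The shares above 0.1818 belong to Player 1, Player 2 and Player 4, contributing 20 each; the remaining 4 contribute 0. Total contributed: 60.
The group account pays out 5.5 × 60 = 330.00 in total (split across the unequal shares, but the aggregate is all that matters for the group sum).
The 4 free-riders keep 20 each, adding 80. Group total = 80 + 330.00 = 410.00.

410.00 tokens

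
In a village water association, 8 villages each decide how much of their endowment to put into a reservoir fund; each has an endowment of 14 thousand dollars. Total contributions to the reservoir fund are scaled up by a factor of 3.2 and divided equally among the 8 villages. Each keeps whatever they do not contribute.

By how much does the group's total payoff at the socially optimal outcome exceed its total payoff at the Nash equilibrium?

Each contributed unit returns 3.2/8 = 0.4000 to its contributor — below 1 — so contributing 0 is dominant for every player. At the Nash equilibrium everyone keeps their 14, and the group total is 8 × 14 = 112.
Each contributed unit returns 3.200 to the group as a whole (0.4000 to each of 8 players), which exceeds 1, so the social optimum is full contribution: group total = 3.200 × 112 = 358.40.
Efficiency loss = 358.40 − 112 = 246.40.

246.40 thousand dollars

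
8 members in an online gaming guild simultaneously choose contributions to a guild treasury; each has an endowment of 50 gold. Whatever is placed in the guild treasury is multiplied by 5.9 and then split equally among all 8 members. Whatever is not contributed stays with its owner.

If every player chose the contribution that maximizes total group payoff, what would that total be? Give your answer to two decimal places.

2360.00 gold

Each contributed unit returns 5.900 to the group as a whole (0.7375 to each of 8 players), which exceeds 1, so the social optimum is full contribution: group total = 5.900 × 400 = 2360.00.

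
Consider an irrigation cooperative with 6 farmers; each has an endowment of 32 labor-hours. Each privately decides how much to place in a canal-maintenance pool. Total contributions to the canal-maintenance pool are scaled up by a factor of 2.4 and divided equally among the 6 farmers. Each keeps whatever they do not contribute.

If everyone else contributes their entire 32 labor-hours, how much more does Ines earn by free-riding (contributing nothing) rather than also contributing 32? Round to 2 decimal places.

19.20 labor-hours

Switching from a contribution of 32 to 0 lets Ines keep an extra 32 labor-hours, but lowers the canal-maintenance pool by 32, which costs Ines their own share of that drop: 2.4/6 × 32 = 12.80.
Net gain = 32 − 12.80 = 19.20. The private return per contributed unit (0.4000) is below 1, so free-riding is indeed the best response regardless of what the others do.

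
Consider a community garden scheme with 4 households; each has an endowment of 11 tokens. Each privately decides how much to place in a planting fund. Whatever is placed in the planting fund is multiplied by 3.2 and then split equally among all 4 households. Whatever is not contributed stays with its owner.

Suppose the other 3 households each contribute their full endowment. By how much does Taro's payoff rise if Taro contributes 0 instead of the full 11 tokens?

2.20 tokens

Switching from a contribution of 11 to 0 lets Taro keep an extra 11 tokens, but lowers the planting fund by 11, which costs Taro their own share of that drop: 3.2/4 × 11 = 8.80.
Net gain = 11 − 8.80 = 2.20. The private return per contributed unit (0.8000) is below 1, so free-riding is indeed the best response regardless of what the others do.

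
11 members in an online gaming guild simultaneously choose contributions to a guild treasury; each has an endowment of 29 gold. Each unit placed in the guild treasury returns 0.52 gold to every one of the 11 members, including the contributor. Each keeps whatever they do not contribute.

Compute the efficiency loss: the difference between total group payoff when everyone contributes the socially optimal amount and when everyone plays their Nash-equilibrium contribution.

The private return per contributed unit is 0.52 < 1, so contributing 0 is dominant for every player. At the Nash equilibrium everyone keeps their 29, and the group total is 11 × 29 = 319.
Each contributed unit returns 5.720 to the group as a whole (0.52 to each of 11 players), which exceeds 1, so the social optimum is full contribution: group total = 5.720 × 319 = 1824.68.
Efficiency loss = 1824.68 − 319 = 1505.68.

1505.68 gold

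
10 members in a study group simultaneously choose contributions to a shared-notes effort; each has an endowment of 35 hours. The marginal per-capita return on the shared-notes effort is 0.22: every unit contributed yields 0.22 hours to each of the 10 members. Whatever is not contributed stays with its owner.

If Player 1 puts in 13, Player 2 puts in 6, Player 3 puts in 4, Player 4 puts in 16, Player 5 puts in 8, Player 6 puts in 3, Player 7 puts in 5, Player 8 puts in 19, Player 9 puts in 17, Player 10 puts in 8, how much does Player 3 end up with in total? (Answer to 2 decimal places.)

Total contributed: 13 + 6 + 4 + 16 + 8 + 3 + 5 + 19 + 17 + 8 = 99.
Each receives 0.22 × 99 = 21.78 from the shared-notes effort.
Player 3 keeps 35 − 4 = 31, so Player 3's payoff is 31 + 21.78 = 52.78.

52.78 hours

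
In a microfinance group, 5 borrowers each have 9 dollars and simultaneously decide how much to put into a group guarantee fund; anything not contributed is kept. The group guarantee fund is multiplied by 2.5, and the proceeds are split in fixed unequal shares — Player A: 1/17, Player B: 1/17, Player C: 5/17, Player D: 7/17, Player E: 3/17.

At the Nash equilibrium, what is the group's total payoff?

A player with share s gets back 2.5·s per unit contributed, so full contribution is dominant for anyone with s > 1/2.5 = 0.4000 and zero contribution is dominant for anyone below.
Player D alone (share 7/17) is above the threshold, contributing 9; the remaining 4 contribute 0. Total contributed: 9.
The group guarantee fund pays out 2.5 × 9 = 22.50 in total (split across the unequal shares, but the aggregate is all that matters for the group sum).
The 4 free-riders keep 9 each, adding 36. Group total = 36 + 22.50 = 58.50.

58.50 dollars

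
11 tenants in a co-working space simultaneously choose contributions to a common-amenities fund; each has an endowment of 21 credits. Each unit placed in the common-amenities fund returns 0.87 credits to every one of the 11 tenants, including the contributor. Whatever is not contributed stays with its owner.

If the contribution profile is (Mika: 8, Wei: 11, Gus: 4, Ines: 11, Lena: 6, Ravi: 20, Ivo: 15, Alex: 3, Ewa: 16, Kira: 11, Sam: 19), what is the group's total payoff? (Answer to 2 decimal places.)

1293.68 credits

Total contributed: 8 + 11 + 4 + 11 + 6 + 20 + 15 + 3 + 16 + 11 + 19 = 124; total kept: 11 × 21 − 124 = 107.
The common-amenities fund pays out 0.87 × 11 × 124 = 1186.68 in aggregate.
Group total = 107 + 1186.68 = 1293.68.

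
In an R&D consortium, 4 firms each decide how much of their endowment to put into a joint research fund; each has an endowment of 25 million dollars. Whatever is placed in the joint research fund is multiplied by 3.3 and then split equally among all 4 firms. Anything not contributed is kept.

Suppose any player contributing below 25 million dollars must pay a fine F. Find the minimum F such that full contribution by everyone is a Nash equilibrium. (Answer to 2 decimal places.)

Given the others contribute fully, the best deviation is to contribute 0 (any partial contribution still incurs the fine and gives up units whose private return 0.8250 is below 1).
Deviating from 25 to 0 saves 25 million dollars but forfeits the deviator's share of the drop in the joint research fund: 3.3/4 × 25 = 20.62.
So the deviation gain is 25 − 20.62 = 4.38, and the fine must be at least 4.38 million dollars to wipe it out.

4.38 million dollars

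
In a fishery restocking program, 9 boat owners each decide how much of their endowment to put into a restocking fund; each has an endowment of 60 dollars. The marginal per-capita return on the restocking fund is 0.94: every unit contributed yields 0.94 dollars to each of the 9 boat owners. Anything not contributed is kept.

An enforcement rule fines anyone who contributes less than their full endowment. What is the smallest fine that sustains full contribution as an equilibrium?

Given the others contribute fully, the best deviation is to contribute 0 (any partial contribution still incurs the fine and gives up units whose private return 0.94 is below 1).
Deviating from 60 to 0 saves 60 dollars but forfeits the deviator's share of the drop in the restocking fund: 0.94 × 60 = 56.40.
So the deviation gain is 60 − 56.40 = 3.60, and the fine must be at least 3.60 dollars to wipe it out.

3.60 dollars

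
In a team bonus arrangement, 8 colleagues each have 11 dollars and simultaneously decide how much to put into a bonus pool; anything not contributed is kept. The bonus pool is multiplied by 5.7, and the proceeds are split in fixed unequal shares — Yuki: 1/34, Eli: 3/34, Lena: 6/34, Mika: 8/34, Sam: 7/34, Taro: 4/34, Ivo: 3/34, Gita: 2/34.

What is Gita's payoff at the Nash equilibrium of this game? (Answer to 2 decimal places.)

For player j, contributing a unit is worthwhile iff 5.7 × (j's share) ≥ 1, i.e. iff j's share is at least 0.1754.
The shares above 0.1754 belong to Lena, Mika and Sam, contributing 11 each; the remaining 5 contribute 0. Total contributed: 33.
Gita keeps 11 and receives 5.7 × 33 × 2/34 = 11.06 from the bonus pool, for a payoff of 22.06.

22.06 dollars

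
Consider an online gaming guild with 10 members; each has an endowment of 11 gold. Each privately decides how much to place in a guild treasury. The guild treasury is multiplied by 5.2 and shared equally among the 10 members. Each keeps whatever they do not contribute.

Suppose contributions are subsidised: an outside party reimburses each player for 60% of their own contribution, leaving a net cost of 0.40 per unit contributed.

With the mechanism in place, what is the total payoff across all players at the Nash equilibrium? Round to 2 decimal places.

Under the mechanism each unit contributed yields (5.2/10) / 0.40 = 1.3000 back to its contributor per unit of net cost, which exceeds 1, making full contribution the dominant choice for everyone.
At the Nash equilibrium everyone contributes 11. Group total payoff = 10 × (11 × 0.60 + 5.2 × 11) = 638.00.

638.00 gold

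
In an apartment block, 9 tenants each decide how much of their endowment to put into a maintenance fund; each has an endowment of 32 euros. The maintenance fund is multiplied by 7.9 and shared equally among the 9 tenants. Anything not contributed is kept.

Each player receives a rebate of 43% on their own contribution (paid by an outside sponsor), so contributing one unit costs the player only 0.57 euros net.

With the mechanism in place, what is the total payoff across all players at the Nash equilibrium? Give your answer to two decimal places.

The effective private return per unit is now (7.9/9) / 0.57 = 1.5400 > 1, so every player's dominant strategy flips to full contribution.
So the Nash equilibrium is full contribution by all 9; the group earns 9 × (32 × 0.43 + 7.9 × 32) = 2399.04.

2399.04 euros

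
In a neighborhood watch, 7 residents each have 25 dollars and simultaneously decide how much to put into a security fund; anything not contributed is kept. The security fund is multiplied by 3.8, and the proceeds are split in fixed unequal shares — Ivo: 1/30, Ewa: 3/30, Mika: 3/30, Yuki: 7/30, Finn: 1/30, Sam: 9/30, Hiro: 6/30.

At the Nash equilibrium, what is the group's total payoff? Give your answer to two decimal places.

For player j, contributing a unit is worthwhile iff 3.8 × (j's share) ≥ 1, i.e. iff j's share is at least 0.2632.
The only share above 0.2632 is Sam's 9/30, contributing 25; the remaining 6 contribute 0. Total contributed: 25.
The security fund pays out 3.8 × 25 = 95.00 in total (split across the unequal shares, but the aggregate is all that matters for the group sum).
The 6 free-riders keep 25 each, adding 150. Group total = 150 + 95.00 = 245.00.

245.00 dollars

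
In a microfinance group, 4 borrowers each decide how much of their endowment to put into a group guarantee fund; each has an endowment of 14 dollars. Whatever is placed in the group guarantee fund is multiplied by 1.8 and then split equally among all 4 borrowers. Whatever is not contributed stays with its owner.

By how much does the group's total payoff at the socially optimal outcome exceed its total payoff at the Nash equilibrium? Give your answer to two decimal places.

44.80 dollars

Each contributed unit returns 1.8/4 = 0.4500 to its contributor — below 1 — so contributing 0 is dominant for every player. At the Nash equilibrium everyone keeps their 14, and the group total is 4 × 14 = 56.
Each contributed unit returns 1.800 to the group as a whole (0.4500 to each of 4 players), which exceeds 1, so the social optimum is full contribution: group total = 1.800 × 56 = 100.80.
Efficiency loss = 100.80 − 56 = 44.80.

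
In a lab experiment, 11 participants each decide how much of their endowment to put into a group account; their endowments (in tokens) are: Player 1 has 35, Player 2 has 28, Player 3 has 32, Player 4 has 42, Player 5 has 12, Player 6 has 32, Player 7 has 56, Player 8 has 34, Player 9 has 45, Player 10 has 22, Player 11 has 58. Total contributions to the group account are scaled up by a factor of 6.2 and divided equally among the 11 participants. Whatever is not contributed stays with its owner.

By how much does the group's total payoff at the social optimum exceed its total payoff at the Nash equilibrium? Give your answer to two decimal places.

2059.20 tokens

The private return per contributed unit is 6.2/11 = 0.5636 < 1 for every player regardless of endowment, so the Nash equilibrium is zero contribution and the group total is Σ E_j = 35 + 28 + 32 + 42 + 12 + 32 + 56 + 34 + 45 + 22 + 58 = 396.
Each contributed unit returns 6.200 to the group, so the social optimum is full contribution by everyone: group total = 6.200 × 396 = 2455.20.
Efficiency loss = (6.200 − 1) × 396 = 2059.20.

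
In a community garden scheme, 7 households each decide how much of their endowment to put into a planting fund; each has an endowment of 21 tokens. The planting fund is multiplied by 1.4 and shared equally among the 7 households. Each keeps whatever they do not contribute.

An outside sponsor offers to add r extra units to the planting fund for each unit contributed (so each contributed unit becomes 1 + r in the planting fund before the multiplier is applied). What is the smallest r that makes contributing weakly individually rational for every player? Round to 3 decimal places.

With matching at rate r, one contributed unit becomes (1 + r) in the planting fund and returns 1.4 × (1 + r) / 7 to the contributor.
Setting this equal to 1: 1 + r = 7/1.4 = 5.0000.
So the minimum matching rate is r = 5.0000 − 1 = 4.000.

4.000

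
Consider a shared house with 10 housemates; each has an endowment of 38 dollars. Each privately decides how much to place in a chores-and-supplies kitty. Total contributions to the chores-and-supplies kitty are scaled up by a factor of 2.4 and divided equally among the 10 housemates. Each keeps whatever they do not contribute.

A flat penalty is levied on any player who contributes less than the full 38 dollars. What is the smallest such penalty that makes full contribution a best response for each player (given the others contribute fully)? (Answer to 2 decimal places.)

28.88 dollars

Given the others contribute fully, the best deviation is to contribute 0 (any partial contribution still incurs the fine and gives up units whose private return 0.2400 is below 1).
Deviating from 38 to 0 saves 38 dollars but forfeits the deviator's share of the drop in the chores-and-supplies kitty: 2.4/10 × 38 = 9.12.
So the deviation gain is 38 − 9.12 = 28.88, and the fine must be at least 28.88 dollars to wipe it out.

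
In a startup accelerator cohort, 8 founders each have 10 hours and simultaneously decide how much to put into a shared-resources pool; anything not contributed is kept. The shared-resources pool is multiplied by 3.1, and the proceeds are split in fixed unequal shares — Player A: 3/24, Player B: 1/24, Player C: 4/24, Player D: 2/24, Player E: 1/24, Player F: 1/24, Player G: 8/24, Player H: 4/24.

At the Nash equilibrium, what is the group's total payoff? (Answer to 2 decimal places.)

101.00 hours

Each unit j contributes comes back to j as 3.1 × (j's share), so j prefers to contribute only if that share exceeds 1/3.1 = 0.3226; otherwise keeping the unit dominates.
Player G alone (share 8/24) is above the threshold, contributing 10; the remaining 7 contribute 0. Total contributed: 10.
The shared-resources pool pays out 3.1 × 10 = 31.00 in total (split across the unequal shares, but the aggregate is all that matters for the group sum).
The 7 free-riders keep 10 each, adding 70. Group total = 70 + 31.00 = 101.00.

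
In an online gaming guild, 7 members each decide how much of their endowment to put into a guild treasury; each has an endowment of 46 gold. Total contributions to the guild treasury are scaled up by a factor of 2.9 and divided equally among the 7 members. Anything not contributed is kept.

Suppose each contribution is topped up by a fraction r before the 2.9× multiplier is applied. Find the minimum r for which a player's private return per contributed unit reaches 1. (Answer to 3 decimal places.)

With matching at rate r, one contributed unit becomes (1 + r) in the guild treasury and returns 2.9 × (1 + r) / 7 to the contributor.
Setting this equal to 1: 1 + r = 7/2.9 = 2.4138.
So the minimum matching rate is r = 2.4138 − 1 = 1.414.

1.414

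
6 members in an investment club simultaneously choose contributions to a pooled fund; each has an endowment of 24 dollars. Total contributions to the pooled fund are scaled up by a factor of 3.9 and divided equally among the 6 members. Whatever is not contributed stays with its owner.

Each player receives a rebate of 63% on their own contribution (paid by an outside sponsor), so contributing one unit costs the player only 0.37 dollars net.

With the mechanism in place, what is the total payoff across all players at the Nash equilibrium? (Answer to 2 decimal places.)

The effective private return per unit is now (3.9/6) / 0.37 = 1.7568 > 1, so every player's dominant strategy flips to full contribution.
So the Nash equilibrium is full contribution by all 6; the group earns 6 × (24 × 0.63 + 3.9 × 24) = 652.32.

652.32 dollars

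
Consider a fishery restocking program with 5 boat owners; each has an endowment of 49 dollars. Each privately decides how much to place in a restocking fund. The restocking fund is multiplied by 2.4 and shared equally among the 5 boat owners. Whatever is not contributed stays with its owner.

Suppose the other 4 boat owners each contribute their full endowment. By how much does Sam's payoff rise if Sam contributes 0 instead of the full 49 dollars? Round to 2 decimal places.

25.48 dollars

Switching from a contribution of 49 to 0 lets Sam keep an extra 49 dollars, but lowers the restocking fund by 49, which costs Sam their own share of that drop: 2.4/5 × 49 = 23.52.
Net gain = 49 − 23.52 = 25.48. The private return per contributed unit (0.4800) is below 1, so free-riding is indeed the best response regardless of what the others do.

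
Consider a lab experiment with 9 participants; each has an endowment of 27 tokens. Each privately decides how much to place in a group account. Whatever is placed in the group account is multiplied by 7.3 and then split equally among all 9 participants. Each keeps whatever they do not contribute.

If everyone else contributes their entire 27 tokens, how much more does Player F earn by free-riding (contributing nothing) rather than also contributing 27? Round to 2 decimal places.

5.10 tokens

Switching from a contribution of 27 to 0 lets Player F keep an extra 27 tokens, but lowers the group account by 27, which costs Player F their own share of that drop: 7.3/9 × 27 = 21.90.
Net gain = 27 − 21.90 = 5.10. The private return per contributed unit (0.8111) is below 1, so free-riding is indeed the best response regardless of what the others do.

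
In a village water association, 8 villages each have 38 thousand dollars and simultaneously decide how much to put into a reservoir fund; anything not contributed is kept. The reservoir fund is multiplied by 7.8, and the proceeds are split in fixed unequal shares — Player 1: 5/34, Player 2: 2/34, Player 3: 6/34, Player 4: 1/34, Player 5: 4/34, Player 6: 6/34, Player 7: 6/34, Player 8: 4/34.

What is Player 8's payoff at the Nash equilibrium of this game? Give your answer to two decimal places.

Each unit j contributes comes back to j as 7.8 × (j's share), so j prefers to contribute only if that share exceeds 1/7.8 = 0.1282; otherwise keeping the unit dominates.
The shares above 0.1282 belong to Player 1, Player 3, Player 6 and Player 7, contributing 38 each; the remaining 4 contribute 0. Total contributed: 152.
Player 8 keeps 38 and receives 7.8 × 152 × 4/34 = 139.48 from the reservoir fund, for a payoff of 177.48.

177.48 thousand dollars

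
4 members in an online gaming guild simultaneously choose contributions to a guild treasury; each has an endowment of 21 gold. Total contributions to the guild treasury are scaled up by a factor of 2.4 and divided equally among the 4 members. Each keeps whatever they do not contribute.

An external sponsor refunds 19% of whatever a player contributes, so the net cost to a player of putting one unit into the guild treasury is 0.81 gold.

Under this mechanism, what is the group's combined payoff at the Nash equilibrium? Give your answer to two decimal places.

Even with the mechanism, each unit contributed returns only (2.4/4) / 0.81 = 0.7407 per unit of net cost, so contributing nothing is still dominant.
At the Nash equilibrium no one contributes; group total payoff = 4 × 21 = 84.

84.00 gold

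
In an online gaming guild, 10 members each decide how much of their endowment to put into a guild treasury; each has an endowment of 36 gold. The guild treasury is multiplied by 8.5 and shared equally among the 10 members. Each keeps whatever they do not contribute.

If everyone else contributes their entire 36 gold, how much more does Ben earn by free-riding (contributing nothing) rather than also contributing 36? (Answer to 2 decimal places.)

Switching from a contribution of 36 to 0 lets Ben keep an extra 36 gold, but lowers the guild treasury by 36, which costs Ben their own share of that drop: 8.5/10 × 36 = 30.60.
Net gain = 36 − 30.60 = 5.40. The private return per contributed unit (0.8500) is below 1, so free-riding is indeed the best response regardless of what the others do.

5.40 gold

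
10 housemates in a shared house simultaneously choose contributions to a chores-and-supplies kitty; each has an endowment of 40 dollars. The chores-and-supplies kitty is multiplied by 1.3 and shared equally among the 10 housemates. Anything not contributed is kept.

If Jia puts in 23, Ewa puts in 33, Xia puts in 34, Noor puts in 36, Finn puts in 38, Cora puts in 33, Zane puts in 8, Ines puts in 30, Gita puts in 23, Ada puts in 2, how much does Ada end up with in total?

71.80 dollars

Total contributed: 23 + 33 + 34 + 36 + 38 + 33 + 8 + 30 + 23 + 2 = 260.
Each receives 1.3 × 260 / 10 = 33.80 from the chores-and-supplies kitty.
Ada keeps 40 − 2 = 38, so Ada's payoff is 38 + 33.80 = 71.80.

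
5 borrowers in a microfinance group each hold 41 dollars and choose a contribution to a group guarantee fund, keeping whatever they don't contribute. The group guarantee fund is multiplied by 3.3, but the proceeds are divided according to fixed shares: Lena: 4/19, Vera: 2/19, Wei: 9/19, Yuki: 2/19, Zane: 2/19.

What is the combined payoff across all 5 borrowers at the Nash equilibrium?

Each unit j contributes comes back to j as 3.3 × (j's share), so j prefers to contribute only if that share exceeds 1/3.3 = 0.3030; otherwise keeping the unit dominates.
Wei alone (share 9/19) is above the threshold, contributing 41; the remaining 4 contribute 0. Total contributed: 41.
The group guarantee fund pays out 3.3 × 41 = 135.30 in total (split across the unequal shares, but the aggregate is all that matters for the group sum).
The 4 free-riders keep 41 each, adding 164. Group total = 164 + 135.30 = 299.30.

299.30 dollars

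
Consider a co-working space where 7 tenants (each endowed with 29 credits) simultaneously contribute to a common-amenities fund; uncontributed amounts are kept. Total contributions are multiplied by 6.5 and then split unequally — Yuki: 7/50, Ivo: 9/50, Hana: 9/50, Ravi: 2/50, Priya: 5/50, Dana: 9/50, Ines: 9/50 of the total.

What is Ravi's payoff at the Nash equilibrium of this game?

For player j, contributing a unit is worthwhile iff 6.5 × (j's share) ≥ 1, i.e. iff j's share is at least 0.1538.
Ivo, Hana, Dana and Ines clear that bar, contributing 29 each; the remaining 3 contribute 0. Total contributed: 116.
Ravi keeps 29 and receives 6.5 × 116 × 2/50 = 30.16 from the common-amenities fund, for a payoff of 59.16.

59.16 credits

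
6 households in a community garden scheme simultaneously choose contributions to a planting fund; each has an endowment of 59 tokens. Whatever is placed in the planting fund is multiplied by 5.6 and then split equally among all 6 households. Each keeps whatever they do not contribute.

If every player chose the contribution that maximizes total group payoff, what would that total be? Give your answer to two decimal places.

Each contributed unit returns 5.600 to the group as a whole (0.9333 to each of 6 players), which exceeds 1, so the social optimum is full contribution: group total = 5.600 × 354 = 1982.40.

1982.40 tokens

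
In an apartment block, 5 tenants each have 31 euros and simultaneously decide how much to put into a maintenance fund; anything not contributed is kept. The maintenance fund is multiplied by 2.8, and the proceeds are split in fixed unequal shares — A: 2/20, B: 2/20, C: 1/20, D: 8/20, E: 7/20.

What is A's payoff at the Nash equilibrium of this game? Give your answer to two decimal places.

39.68 euros

For player j, contributing a unit is worthwhile iff 2.8 × (j's share) ≥ 1, i.e. iff j's share is at least 0.3571.
The only share above 0.3571 is D's 8/20, contributing 31; the remaining 4 contribute 0. Total contributed: 31.
A keeps 31 and receives 2.8 × 31 × 2/20 = 8.68 from the maintenance fund, for a payoff of 39.68.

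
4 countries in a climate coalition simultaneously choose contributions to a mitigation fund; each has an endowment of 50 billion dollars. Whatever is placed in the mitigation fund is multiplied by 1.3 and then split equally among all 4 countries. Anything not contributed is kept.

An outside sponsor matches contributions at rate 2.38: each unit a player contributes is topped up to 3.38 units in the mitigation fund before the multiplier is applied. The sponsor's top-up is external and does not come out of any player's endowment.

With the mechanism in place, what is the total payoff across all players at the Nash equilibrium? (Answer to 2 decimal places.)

With the mechanism, a contributed unit returns 1.3 × 3.38 / 4 = 1.0985 per unit of net cost to the contributor — now above 1 — so contributing fully is weakly dominant for every player.
At the Nash equilibrium everyone contributes 50. Group total payoff = 1.3 × 3.38 × 200 = 878.80.

878.80 billion dollars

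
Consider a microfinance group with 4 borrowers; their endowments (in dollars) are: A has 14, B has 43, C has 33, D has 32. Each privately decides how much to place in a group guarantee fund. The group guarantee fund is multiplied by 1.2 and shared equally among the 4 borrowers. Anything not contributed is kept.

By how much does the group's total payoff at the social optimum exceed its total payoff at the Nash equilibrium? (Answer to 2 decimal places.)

The private return per contributed unit is 1.2/4 = 0.3000 < 1 for every player regardless of endowment, so the Nash equilibrium is zero contribution and the group total is Σ E_j = 14 + 43 + 33 + 32 = 122.
Each contributed unit returns 1.200 to the group, so the social optimum is full contribution by everyone: group total = 1.200 × 122 = 146.40.
Efficiency loss = (1.200 − 1) × 122 = 24.40.

24.40 dollars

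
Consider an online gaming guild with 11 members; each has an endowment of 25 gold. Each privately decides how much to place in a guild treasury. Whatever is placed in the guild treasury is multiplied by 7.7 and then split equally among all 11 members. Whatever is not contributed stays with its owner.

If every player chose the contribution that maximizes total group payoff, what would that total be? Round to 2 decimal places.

Each contributed unit returns 7.700 to the group as a whole (0.7000 to each of 11 players), which exceeds 1, so the social optimum is full contribution: group total = 7.700 × 275 = 2117.50.

2117.50 gold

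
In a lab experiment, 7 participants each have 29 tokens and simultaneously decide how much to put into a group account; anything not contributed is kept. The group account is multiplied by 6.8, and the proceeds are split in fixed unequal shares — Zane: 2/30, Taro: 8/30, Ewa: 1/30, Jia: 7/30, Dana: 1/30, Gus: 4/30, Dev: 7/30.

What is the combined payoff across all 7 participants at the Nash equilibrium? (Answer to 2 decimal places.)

A player with share s gets back 6.8·s per unit contributed, so full contribution is dominant for anyone with s > 1/6.8 = 0.1471 and zero contribution is dominant for anyone below.
Taro, Jia and Dev are above the threshold, contributing 29 each; the remaining 4 contribute 0. Total contributed: 87.
The group account pays out 6.8 × 87 = 591.60 in total (split across the unequal shares, but the aggregate is all that matters for the group sum).
The 4 free-riders keep 29 each, adding 116. Group total = 116 + 591.60 = 707.60.

707.60 tokens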